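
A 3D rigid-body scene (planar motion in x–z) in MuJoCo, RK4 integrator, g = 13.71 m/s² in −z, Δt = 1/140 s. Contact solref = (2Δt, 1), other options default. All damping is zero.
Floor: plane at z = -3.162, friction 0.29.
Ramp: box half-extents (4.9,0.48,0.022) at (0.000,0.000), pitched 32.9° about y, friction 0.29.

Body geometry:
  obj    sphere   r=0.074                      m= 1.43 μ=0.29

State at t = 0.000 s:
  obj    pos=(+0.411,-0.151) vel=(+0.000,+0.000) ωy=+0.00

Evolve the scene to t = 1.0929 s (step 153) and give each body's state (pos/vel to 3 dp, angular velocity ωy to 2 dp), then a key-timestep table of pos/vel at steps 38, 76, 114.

State at t = 1.0929 s:
  obj    pos=(+3.078,-1.877) vel=(+4.881,-3.158) ωy=+78.53

Key-timestep trajectory:
   step    t(s)  obj.x    obj.z    obj.vx   obj.vz 
     38  0.2714   +0.576  -0.258  +1.213  -0.784
     76  0.5429   +1.069  -0.577  +2.425  -1.569
    114  0.8143   +1.892  -1.110  +3.637  -2.353


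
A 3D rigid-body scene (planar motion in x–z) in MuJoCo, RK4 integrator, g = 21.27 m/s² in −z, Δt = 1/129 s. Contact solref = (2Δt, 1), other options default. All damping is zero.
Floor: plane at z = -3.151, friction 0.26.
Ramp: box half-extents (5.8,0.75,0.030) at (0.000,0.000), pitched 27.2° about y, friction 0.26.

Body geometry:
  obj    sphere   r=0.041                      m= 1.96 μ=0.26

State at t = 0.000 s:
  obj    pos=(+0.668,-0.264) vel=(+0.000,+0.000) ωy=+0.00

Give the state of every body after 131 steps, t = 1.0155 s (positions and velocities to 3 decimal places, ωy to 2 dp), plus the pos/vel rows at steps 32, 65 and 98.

State at t = 1.0155 s:
  obj    pos=(+3.853,-1.900) vel=(+6.272,-3.223) ωy=+171.96

Key-timestep trajectory:
   step    t(s)  obj.x    obj.z    obj.vx   obj.vz 
     32  0.2481   +0.858  -0.361  +1.532  -0.788
     65  0.5039   +1.452  -0.667  +3.112  -1.600
     98  0.7597   +2.451  -1.180  +4.692  -2.412


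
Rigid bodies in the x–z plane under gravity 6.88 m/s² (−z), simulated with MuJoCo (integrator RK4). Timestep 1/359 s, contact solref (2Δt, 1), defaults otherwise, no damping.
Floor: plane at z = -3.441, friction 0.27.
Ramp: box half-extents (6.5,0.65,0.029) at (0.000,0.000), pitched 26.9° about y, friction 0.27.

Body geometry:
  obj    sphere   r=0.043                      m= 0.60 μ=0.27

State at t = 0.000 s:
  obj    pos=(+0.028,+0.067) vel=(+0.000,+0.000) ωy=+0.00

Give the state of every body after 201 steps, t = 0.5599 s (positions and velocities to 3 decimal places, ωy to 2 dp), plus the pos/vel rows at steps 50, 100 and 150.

State at t = 0.5599 s:
  obj    pos=(+0.339,-0.091) vel=(+1.110,-0.563) ωy=+28.94

Key-timestep trajectory:
   step    t(s)  obj.x    obj.z    obj.vx   obj.vz 
     50  0.1393   +0.047  +0.057  +0.276  -0.140
    100  0.2786   +0.105  +0.028  +0.552  -0.280
    150  0.4178   +0.201  -0.021  +0.829  -0.420


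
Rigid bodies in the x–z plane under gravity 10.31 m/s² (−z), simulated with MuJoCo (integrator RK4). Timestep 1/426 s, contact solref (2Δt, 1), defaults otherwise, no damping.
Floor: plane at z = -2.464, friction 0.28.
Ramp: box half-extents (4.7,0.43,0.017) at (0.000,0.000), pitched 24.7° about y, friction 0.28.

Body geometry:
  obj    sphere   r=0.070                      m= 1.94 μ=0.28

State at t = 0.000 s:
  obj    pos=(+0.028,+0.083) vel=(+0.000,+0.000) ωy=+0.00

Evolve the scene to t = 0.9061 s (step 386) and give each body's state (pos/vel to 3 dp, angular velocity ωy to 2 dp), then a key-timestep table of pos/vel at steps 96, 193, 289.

State at t = 0.9061 s:
  obj    pos=(+1.176,-0.445) vel=(+2.533,-1.165) ωy=+39.83

Key-timestep trajectory:
   step    t(s)  obj.x    obj.z    obj.vx   obj.vz 
     96  0.2254   +0.099  +0.050  +0.630  -0.290
    193  0.4531   +0.315  -0.049  +1.267  -0.583
    289  0.6784   +0.671  -0.213  +1.897  -0.872


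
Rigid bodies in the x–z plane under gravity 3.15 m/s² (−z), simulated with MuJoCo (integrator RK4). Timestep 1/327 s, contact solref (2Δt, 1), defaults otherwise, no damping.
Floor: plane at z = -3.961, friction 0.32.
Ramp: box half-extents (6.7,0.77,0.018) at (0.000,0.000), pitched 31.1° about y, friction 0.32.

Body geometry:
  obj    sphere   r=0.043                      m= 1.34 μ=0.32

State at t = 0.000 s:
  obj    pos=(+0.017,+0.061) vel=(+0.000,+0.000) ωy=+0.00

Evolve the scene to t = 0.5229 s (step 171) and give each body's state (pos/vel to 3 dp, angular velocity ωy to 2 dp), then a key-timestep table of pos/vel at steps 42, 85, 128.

State at t = 0.5229 s:
  obj    pos=(+0.153,-0.021) vel=(+0.520,-0.314) ωy=+14.13

Key-timestep trajectory:
   step    t(s)  obj.x    obj.z    obj.vx   obj.vz 
     42  0.1284   +0.025  +0.056  +0.128  -0.077
     85  0.2599   +0.051  +0.041  +0.259  -0.156
    128  0.3914   +0.093  +0.015  +0.390  -0.235


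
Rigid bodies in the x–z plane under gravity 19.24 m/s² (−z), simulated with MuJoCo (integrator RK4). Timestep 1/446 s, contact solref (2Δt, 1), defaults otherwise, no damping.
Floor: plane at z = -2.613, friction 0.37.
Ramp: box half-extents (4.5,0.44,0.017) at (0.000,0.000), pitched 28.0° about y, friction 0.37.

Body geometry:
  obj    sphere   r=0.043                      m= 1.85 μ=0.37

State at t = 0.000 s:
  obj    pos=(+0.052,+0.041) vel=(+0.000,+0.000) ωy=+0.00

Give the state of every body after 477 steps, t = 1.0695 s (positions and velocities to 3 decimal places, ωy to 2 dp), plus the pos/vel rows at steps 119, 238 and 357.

State at t = 1.0695 s:
  obj    pos=(+3.310,-1.692) vel=(+6.093,-3.239) ωy=+160.46

Key-timestep trajectory:
   step    t(s)  obj.x    obj.z    obj.vx   obj.vz 
    119  0.2668   +0.255  -0.067  +1.520  -0.808
    238  0.5336   +0.863  -0.391  +3.040  -1.616
    357  0.8004   +1.877  -0.930  +4.560  -2.425


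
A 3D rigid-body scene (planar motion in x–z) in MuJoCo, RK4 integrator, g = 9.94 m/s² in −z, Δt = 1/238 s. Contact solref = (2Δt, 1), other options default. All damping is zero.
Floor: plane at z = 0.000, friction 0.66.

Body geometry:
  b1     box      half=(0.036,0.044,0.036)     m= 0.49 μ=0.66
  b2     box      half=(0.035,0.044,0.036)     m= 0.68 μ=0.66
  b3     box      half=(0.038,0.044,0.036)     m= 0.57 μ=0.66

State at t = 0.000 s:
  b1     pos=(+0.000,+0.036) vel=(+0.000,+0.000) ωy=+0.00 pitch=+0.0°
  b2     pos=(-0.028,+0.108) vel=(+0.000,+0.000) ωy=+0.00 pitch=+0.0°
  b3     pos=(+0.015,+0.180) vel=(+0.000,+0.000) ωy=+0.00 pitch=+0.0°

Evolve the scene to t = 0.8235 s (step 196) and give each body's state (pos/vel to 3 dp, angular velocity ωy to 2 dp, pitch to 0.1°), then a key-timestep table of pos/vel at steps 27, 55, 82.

State at t = 0.8235 s:
  b1     pos=(+0.000,+0.036) vel=(+0.000,+0.000) ωy=+0.00 pitch=+0.0°
  b2     pos=(-0.028,+0.108) vel=(+0.000,+0.000) ωy=+0.00 pitch=+0.0°
  b3     pos=(+0.107,+0.036) vel=(+0.000,+0.000) ωy=+0.00 pitch=+180.0°

Key-timestep trajectory:
   step    t(s)  b1.x    b1.z    b1.vx   b1.vz   b2.x    b2.z    b2.vx   b2.vz   b3.x    b3.z    b3.vx   b3.vz 
     27  0.1134   +0.000  +0.036  +0.000  +0.000   -0.028  +0.108  -0.001  +0.000   +0.024  +0.177  +0.175  -0.101
     55  0.2311   +0.000  +0.036  +0.000  +0.000   -0.028  +0.108  +0.000  +0.000   +0.053  +0.128  +0.263  -0.919
     82  0.3445   +0.000  +0.036  +0.000  +0.000   -0.028  +0.108  +0.000  +0.000   +0.113  +0.037  +0.123  -0.250


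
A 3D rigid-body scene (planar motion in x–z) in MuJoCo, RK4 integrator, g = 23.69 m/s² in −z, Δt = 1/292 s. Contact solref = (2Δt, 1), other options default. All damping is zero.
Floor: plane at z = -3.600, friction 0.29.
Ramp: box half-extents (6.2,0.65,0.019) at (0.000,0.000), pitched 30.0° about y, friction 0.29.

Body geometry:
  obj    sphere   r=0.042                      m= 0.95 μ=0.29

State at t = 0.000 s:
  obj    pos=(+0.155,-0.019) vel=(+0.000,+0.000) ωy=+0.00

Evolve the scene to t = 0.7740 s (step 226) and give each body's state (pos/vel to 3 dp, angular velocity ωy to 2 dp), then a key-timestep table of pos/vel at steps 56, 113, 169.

State at t = 0.7740 s:
  obj    pos=(+2.350,-1.286) vel=(+5.671,-3.274) ωy=+155.89

Key-timestep trajectory:
   step    t(s)  obj.x    obj.z    obj.vx   obj.vz 
     56  0.1918   +0.290  -0.097  +1.406  -0.811
    113  0.3870   +0.704  -0.336  +2.836  -1.637
    169  0.5788   +1.382  -0.728  +4.241  -2.449


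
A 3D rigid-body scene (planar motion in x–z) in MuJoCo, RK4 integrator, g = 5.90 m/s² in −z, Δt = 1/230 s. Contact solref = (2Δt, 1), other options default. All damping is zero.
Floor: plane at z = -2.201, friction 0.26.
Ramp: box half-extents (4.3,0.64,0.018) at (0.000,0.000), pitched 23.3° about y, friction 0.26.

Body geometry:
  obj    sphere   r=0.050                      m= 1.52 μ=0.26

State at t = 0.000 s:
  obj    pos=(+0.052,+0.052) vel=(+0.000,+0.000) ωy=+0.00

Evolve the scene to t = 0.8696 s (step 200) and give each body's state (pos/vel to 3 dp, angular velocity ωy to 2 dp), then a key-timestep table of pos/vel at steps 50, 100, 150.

State at t = 0.8696 s:
  obj    pos=(+0.631,-0.198) vel=(+1.331,-0.573) ωy=+28.99

Key-timestep trajectory:
   step    t(s)  obj.x    obj.z    obj.vx   obj.vz 
     50  0.2174   +0.088  +0.036  +0.333  -0.143
    100  0.4348   +0.197  -0.011  +0.666  -0.287
    150  0.6522   +0.378  -0.089  +0.999  -0.430


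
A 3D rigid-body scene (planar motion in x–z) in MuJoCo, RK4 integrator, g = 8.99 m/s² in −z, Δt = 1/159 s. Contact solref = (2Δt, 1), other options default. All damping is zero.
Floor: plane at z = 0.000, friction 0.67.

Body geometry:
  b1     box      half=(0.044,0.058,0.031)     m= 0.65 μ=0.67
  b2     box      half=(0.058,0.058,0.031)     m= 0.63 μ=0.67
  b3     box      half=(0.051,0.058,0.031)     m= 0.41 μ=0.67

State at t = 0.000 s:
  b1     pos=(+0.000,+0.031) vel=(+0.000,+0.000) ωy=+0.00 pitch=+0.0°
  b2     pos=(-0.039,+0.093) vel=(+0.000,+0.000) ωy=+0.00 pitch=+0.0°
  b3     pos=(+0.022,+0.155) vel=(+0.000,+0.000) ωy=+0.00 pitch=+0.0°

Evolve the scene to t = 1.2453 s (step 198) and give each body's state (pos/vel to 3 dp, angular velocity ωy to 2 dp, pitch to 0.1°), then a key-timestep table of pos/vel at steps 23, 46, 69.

State at t = 1.2453 s:
  b1     pos=(+0.000,+0.031) vel=(+0.000,+0.000) ωy=+0.00 pitch=+0.0°
  b2     pos=(-0.039,+0.093) vel=(+0.000,+0.000) ωy=+0.00 pitch=-0.1°
  b3     pos=(+0.144,+0.031) vel=(+0.000,+0.000) ωy=+0.00 pitch=+180.0°

Key-timestep trajectory:
   step    t(s)  b1.x    b1.z    b1.vx   b1.vz   b2.x    b2.z    b2.vx   b2.vz   b3.x    b3.z    b3.vx   b3.vz 
     23  0.1447   +0.000  +0.031  +0.000  +0.000   -0.039  +0.093  -0.001  +0.000   +0.027  +0.154  +0.082  -0.021
     46  0.2893   +0.000  +0.031  +0.000  +0.000   -0.039  +0.093  +0.000  +0.000   +0.050  +0.131  +0.210  -0.519
     69  0.4340   +0.000  +0.031  +0.000  +0.000   -0.039  +0.093  +0.000  +0.000   +0.112  +0.063  +0.468  -0.944


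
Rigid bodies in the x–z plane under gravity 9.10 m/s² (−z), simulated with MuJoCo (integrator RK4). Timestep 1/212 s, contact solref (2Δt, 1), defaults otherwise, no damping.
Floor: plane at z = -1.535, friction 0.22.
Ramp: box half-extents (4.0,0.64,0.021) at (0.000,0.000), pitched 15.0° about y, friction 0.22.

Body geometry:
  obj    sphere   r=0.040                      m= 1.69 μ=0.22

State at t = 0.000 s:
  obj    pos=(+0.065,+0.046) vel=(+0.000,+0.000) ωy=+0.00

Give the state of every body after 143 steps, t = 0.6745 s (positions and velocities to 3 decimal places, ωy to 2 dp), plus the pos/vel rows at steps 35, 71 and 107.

State at t = 0.6745 s:
  obj    pos=(+0.435,-0.053) vel=(+1.096,-0.294) ωy=+28.36

Key-timestep trajectory:
   step    t(s)  obj.x    obj.z    obj.vx   obj.vz 
     35  0.1651   +0.087  +0.040  +0.268  -0.072
     71  0.3349   +0.156  +0.021  +0.544  -0.146
    107  0.5047   +0.272  -0.010  +0.820  -0.220


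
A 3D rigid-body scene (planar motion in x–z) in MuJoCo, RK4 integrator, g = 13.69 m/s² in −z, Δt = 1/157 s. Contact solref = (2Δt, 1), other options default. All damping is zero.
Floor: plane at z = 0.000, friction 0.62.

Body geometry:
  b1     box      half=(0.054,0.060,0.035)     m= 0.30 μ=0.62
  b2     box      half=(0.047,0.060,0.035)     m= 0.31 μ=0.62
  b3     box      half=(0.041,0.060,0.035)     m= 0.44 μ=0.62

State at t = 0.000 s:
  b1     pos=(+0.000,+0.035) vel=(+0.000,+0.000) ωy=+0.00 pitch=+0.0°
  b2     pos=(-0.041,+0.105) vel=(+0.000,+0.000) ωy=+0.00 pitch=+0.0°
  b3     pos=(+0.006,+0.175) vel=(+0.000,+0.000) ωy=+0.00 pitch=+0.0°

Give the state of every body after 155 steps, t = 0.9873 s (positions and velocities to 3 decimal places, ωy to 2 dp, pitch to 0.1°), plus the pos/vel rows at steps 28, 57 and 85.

State at t = 0.9873 s:
  b1     pos=(+0.000,+0.035) vel=(+0.000,+0.000) ωy=+0.00 pitch=+0.0°
  b2     pos=(-0.041,+0.105) vel=(+0.000,+0.000) ωy=+0.00 pitch=+0.0°
  b3     pos=(+0.110,+0.035) vel=(+0.000,+0.000) ωy=+0.00 pitch=+180.0°

Key-timestep trajectory:
   step    t(s)  b1.x    b1.z    b1.vx   b1.vz   b2.x    b2.z    b2.vx   b2.vz   b3.x    b3.z    b3.vx   b3.vz 
     28  0.1783   +0.000  +0.035  +0.000  +0.000   -0.041  +0.105  +0.000  +0.000   +0.007  +0.175  +0.019  -0.001
     57  0.3631   +0.000  +0.035  -0.001  +0.000   -0.041  +0.105  -0.002  +0.000   +0.025  +0.169  +0.246  -0.151
     85  0.5414   +0.000  +0.035  +0.000  +0.000   -0.041  +0.105  -0.001  +0.000   +0.086  +0.096  +0.420  -0.523


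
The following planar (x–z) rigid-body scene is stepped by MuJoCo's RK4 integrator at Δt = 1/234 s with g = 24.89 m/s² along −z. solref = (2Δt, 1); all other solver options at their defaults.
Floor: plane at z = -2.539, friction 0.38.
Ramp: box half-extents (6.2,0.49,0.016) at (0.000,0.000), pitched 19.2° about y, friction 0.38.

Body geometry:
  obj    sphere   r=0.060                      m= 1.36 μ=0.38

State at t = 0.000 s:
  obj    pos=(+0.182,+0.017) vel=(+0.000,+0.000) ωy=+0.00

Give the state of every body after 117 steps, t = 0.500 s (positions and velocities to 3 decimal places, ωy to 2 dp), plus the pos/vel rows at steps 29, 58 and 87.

State at t = 0.500 s:
  obj    pos=(+0.872,-0.223) vel=(+2.761,-0.961) ωy=+48.71

Key-timestep trajectory:
   step    t(s)  obj.x    obj.z    obj.vx   obj.vz 
     29  0.1239   +0.224  +0.002  +0.685  -0.238
     58  0.2479   +0.352  -0.042  +1.369  -0.477
     87  0.3718   +0.564  -0.116  +2.053  -0.715


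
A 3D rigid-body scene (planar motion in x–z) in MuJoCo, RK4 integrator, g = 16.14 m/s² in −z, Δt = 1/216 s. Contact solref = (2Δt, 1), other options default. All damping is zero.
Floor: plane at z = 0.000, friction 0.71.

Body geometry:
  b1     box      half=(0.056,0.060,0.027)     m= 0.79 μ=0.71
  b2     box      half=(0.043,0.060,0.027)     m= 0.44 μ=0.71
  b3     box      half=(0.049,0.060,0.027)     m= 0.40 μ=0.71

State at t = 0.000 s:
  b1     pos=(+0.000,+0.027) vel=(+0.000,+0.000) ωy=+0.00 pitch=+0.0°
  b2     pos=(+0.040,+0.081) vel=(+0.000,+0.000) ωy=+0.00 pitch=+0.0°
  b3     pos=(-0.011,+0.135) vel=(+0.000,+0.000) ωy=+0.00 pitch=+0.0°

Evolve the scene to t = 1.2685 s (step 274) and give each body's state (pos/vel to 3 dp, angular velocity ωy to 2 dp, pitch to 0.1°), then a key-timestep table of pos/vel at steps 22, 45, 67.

State at t = 1.2685 s:
  b1     pos=(+0.000,+0.027) vel=(+0.000,+0.000) ωy=+0.00 pitch=+0.0°
  b2     pos=(+0.040,+0.081) vel=(+0.000,+0.000) ωy=+0.00 pitch=+0.0°
  b3     pos=(-0.126,+0.027) vel=(+0.000,+0.000) ωy=+0.00 pitch=+180.0°

Key-timestep trajectory:
   step    t(s)  b1.x    b1.z    b1.vx   b1.vz   b2.x    b2.z    b2.vx   b2.vz   b3.x    b3.z    b3.vx   b3.vz 
     22  0.1019   +0.000  +0.027  +0.000  +0.000   +0.040  +0.081  +0.001  +0.000   -0.022  +0.129  -0.220  -0.200
     45  0.2083   +0.000  +0.027  +0.000  -0.001   +0.040  +0.081  -0.001  +0.000   -0.059  +0.102  -0.501  -0.124
     67  0.3102   +0.000  +0.027  +0.000  +0.000   +0.040  +0.081  +0.000  +0.000   -0.115  +0.050  -0.564  -1.245


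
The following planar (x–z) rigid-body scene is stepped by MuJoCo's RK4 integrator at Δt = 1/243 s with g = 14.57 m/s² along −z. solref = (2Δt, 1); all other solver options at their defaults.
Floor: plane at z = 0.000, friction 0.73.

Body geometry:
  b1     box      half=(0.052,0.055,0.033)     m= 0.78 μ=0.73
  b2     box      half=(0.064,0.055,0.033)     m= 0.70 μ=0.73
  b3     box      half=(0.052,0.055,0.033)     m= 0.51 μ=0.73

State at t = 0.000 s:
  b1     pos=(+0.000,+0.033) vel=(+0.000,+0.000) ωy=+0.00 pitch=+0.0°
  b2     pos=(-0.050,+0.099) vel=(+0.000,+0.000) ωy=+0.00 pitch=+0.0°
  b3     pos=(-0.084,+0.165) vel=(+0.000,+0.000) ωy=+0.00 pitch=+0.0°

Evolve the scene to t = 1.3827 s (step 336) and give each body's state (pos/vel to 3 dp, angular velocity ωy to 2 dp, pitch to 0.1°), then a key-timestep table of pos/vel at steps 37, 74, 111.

State at t = 1.3827 s:
  b1     pos=(+0.000,+0.033) vel=(+0.000,+0.000) ωy=+0.00 pitch=+0.0°
  b2     pos=(-0.172,+0.065) vel=(+0.000,+0.000) ωy=-0.01 pitch=-143.2°
  b3     pos=(-0.280,+0.033) vel=(+0.000,+0.000) ωy=+0.00 pitch=+180.0°

Key-timestep trajectory:
   step    t(s)  b1.x    b1.z    b1.vx   b1.vz   b2.x    b2.z    b2.vx   b2.vz   b3.x    b3.z    b3.vx   b3.vz 
     37  0.1523   +0.000  +0.033  +0.001  +0.000   -0.063  +0.097  -0.199  -0.080   -0.120  +0.145  -0.507  -0.439
     74  0.3045   +0.000  +0.033  +0.000  +0.000   -0.117  +0.068  -0.310  +0.139   -0.210  +0.060  -0.452  +0.140
    111  0.4568   +0.000  +0.033  +0.000  +0.000   -0.148  +0.071  -0.201  -0.021   -0.281  +0.030  +0.026  +0.065


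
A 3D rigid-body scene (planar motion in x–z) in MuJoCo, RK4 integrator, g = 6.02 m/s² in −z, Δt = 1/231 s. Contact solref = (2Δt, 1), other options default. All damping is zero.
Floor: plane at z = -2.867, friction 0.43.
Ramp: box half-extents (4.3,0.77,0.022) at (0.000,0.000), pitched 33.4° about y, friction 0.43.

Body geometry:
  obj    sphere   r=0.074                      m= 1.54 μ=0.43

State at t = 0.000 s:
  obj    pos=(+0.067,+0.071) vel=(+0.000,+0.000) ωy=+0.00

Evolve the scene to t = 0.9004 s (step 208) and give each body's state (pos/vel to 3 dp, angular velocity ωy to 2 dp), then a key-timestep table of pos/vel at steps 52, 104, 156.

State at t = 0.9004 s:
  obj    pos=(+0.868,-0.457) vel=(+1.779,-1.173) ωy=+28.80

Key-timestep trajectory:
   step    t(s)  obj.x    obj.z    obj.vx   obj.vz 
     52  0.2251   +0.117  +0.038  +0.445  -0.293
    104  0.4502   +0.267  -0.061  +0.890  -0.587
    156  0.6753   +0.518  -0.226  +1.335  -0.880


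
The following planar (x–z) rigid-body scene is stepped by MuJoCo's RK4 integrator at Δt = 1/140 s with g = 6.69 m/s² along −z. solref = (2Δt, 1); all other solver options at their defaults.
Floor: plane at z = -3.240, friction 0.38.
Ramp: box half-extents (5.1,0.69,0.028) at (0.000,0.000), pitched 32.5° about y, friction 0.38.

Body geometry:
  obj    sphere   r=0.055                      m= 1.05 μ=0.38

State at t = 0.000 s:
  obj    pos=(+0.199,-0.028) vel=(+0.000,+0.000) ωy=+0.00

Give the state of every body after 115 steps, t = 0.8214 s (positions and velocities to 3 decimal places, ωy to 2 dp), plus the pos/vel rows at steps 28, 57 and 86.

State at t = 0.8214 s:
  obj    pos=(+0.930,-0.494) vel=(+1.779,-1.133) ωy=+38.33

Key-timestep trajectory:
   step    t(s)  obj.x    obj.z    obj.vx   obj.vz 
     28  0.2000   +0.242  -0.056  +0.433  -0.276
     57  0.4071   +0.378  -0.143  +0.882  -0.562
     86  0.6143   +0.608  -0.289  +1.330  -0.847


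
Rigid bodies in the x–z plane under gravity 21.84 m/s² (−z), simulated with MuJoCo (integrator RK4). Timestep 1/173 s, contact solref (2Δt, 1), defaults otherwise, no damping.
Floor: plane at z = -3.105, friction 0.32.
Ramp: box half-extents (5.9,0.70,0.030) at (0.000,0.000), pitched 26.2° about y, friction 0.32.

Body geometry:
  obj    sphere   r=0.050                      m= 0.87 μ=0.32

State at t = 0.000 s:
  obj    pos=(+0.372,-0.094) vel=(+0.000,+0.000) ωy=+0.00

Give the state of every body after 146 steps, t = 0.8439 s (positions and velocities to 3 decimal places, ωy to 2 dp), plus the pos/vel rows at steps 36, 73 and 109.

State at t = 0.8439 s:
  obj    pos=(+2.573,-1.177) vel=(+5.215,-2.566) ωy=+116.23

Key-timestep trajectory:
   step    t(s)  obj.x    obj.z    obj.vx   obj.vz 
     36  0.2081   +0.506  -0.160  +1.286  -0.633
     73  0.4220   +0.922  -0.365  +2.608  -1.283
    109  0.6301   +1.599  -0.698  +3.894  -1.916


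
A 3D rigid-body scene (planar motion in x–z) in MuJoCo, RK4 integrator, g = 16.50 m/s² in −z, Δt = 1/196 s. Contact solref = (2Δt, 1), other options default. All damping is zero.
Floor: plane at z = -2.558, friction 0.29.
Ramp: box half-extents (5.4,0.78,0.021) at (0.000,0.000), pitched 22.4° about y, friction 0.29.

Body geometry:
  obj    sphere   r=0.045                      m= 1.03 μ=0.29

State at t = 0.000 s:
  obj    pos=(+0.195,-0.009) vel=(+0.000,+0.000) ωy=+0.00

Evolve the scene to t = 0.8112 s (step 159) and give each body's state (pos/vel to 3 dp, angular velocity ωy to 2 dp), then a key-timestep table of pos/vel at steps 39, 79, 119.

State at t = 0.8112 s:
  obj    pos=(+1.561,-0.572) vel=(+3.369,-1.388) ωy=+80.95

Key-timestep trajectory:
   step    t(s)  obj.x    obj.z    obj.vx   obj.vz 
     39  0.1990   +0.277  -0.043  +0.826  -0.341
     79  0.4031   +0.532  -0.148  +1.674  -0.690
    119  0.6071   +0.960  -0.324  +2.521  -1.039


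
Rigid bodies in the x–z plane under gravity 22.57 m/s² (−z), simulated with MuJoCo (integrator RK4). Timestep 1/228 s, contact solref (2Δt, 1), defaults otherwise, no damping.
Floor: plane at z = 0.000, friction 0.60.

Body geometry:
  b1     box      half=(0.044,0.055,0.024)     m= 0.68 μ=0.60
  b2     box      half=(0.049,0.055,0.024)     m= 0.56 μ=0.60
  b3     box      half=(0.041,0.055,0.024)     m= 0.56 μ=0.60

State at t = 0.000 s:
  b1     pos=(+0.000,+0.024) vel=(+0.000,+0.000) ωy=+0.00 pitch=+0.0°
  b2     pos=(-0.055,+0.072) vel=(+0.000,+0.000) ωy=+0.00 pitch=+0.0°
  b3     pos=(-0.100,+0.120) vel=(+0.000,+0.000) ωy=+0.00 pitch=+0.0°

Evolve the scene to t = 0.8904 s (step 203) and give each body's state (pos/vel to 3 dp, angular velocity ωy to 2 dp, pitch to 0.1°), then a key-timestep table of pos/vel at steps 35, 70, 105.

State at t = 0.8904 s:
  b1     pos=(+0.000,+0.024) vel=(+0.000,+0.000) ωy=+0.00 pitch=+0.0°
  b2     pos=(-0.104,+0.049) vel=(+0.000,+0.000) ωy=+0.00 pitch=-90.0°
  b3     pos=(-0.169,+0.041) vel=(+0.000,+0.000) ωy=+0.00 pitch=-90.0°

Key-timestep trajectory:
   step    t(s)  b1.x    b1.z    b1.vx   b1.vz   b2.x    b2.z    b2.vx   b2.vz   b3.x    b3.z    b3.vx   b3.vz 
     35  0.1535   +0.000  +0.024  +0.000  +0.000   -0.086  +0.054  -0.304  -0.026   -0.158  +0.046  -0.420  -0.082
     70  0.3070   +0.000  +0.024  +0.000  +0.000   -0.114  +0.053  +0.191  -0.049   -0.169  +0.041  +0.223  -0.096
    105  0.4605   +0.000  +0.024  +0.000  +0.000   -0.107  +0.050  +0.024  +0.005   -0.169  +0.041  +0.000  +0.000


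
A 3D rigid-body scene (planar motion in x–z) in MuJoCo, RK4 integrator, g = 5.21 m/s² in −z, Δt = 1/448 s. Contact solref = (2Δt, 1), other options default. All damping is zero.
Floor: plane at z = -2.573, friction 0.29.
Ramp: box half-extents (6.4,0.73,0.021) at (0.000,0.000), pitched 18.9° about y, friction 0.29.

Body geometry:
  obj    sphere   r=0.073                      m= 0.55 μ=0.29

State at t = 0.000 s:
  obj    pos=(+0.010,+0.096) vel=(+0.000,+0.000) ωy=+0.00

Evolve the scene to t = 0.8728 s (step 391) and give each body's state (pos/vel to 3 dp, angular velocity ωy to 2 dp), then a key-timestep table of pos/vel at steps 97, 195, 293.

State at t = 0.8728 s:
  obj    pos=(+0.444,-0.053) vel=(+0.995,-0.341) ωy=+14.41

Key-timestep trajectory:
   step    t(s)  obj.x    obj.z    obj.vx   obj.vz 
     97  0.2165   +0.037  +0.087  +0.247  -0.085
    195  0.4353   +0.118  +0.059  +0.496  -0.170
    293  0.6540   +0.254  +0.012  +0.746  -0.255


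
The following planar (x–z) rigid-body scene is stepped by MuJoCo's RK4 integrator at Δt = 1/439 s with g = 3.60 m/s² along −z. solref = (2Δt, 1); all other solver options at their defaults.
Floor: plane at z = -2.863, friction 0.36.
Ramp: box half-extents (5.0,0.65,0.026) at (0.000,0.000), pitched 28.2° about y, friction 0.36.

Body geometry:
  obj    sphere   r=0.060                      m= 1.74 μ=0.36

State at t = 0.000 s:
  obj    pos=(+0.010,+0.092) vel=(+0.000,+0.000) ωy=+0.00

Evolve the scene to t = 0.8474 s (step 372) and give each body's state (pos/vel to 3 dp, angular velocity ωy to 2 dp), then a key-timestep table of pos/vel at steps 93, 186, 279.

State at t = 0.8474 s:
  obj    pos=(+0.395,-0.114) vel=(+0.907,-0.487) ωy=+17.16

Key-timestep trajectory:
   step    t(s)  obj.x    obj.z    obj.vx   obj.vz 
     93  0.2118   +0.034  +0.079  +0.227  -0.122
    186  0.4237   +0.106  +0.041  +0.454  -0.243
    279  0.6355   +0.226  -0.024  +0.681  -0.365


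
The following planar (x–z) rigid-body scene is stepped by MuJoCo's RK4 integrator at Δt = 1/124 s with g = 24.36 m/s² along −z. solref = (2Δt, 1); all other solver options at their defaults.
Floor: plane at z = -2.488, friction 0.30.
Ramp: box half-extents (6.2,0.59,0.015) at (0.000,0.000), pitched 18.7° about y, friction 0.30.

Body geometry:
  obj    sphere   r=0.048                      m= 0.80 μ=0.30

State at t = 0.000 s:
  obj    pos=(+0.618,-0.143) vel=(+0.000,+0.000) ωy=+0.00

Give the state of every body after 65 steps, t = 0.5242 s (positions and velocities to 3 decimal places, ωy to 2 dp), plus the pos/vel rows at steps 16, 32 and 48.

State at t = 0.5242 s:
  obj    pos=(+1.344,-0.388) vel=(+2.770,-0.938) ωy=+60.90

Key-timestep trajectory:
   step    t(s)  obj.x    obj.z    obj.vx   obj.vz 
     16  0.1290   +0.662  -0.158  +0.682  -0.231
     32  0.2581   +0.794  -0.202  +1.364  -0.462
     48  0.3871   +1.014  -0.277  +2.045  -0.692


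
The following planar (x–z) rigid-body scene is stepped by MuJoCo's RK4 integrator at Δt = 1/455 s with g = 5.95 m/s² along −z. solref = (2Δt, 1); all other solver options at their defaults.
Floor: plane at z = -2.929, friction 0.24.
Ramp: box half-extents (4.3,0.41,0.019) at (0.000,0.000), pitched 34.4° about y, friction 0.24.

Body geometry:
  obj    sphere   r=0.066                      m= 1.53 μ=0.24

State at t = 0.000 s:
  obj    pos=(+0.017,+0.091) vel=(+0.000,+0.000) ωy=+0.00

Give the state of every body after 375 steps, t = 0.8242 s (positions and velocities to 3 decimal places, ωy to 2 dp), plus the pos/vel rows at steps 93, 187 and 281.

State at t = 0.8242 s:
  obj    pos=(+0.690,-0.370) vel=(+1.633,-1.118) ωy=+29.98

Key-timestep trajectory:
   step    t(s)  obj.x    obj.z    obj.vx   obj.vz 
     93  0.2044   +0.059  +0.063  +0.405  -0.277
    187  0.4110   +0.185  -0.023  +0.814  -0.558
    281  0.6176   +0.395  -0.167  +1.224  -0.838


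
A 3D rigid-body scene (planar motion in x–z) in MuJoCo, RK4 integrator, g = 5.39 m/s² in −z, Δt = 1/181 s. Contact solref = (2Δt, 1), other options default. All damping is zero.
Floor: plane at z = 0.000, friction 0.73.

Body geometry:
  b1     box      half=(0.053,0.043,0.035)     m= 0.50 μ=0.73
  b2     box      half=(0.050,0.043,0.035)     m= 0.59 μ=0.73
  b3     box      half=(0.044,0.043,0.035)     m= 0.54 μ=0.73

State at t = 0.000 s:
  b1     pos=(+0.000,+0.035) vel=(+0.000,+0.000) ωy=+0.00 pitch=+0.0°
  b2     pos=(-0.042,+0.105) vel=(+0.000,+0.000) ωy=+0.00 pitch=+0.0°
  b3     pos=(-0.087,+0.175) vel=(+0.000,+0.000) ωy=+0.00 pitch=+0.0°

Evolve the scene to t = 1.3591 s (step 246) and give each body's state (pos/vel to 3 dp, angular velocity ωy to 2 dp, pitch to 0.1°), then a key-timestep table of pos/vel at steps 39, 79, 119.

State at t = 1.3591 s:
  b1     pos=(+0.000,+0.035) vel=(+0.000,+0.000) ωy=+0.00 pitch=+0.0°
  b2     pos=(-0.093,+0.050) vel=(+0.000,+0.000) ωy=+0.00 pitch=-90.0°
  b3     pos=(-0.276,+0.035) vel=(+0.000,+0.000) ωy=+0.00 pitch=+180.0°

Key-timestep trajectory:
   step    t(s)  b1.x    b1.z    b1.vx   b1.vz   b2.x    b2.z    b2.vx   b2.vz   b3.x    b3.z    b3.vx   b3.vz 
     39  0.2155   +0.000  +0.035  +0.001  +0.000   -0.049  +0.106  -0.082  +0.009   -0.108  +0.166  -0.216  -0.122
     79  0.4365   +0.000  +0.035  +0.000  +0.000   -0.086  +0.085  -0.225  -0.415   -0.178  +0.060  -0.344  -1.004
    119  0.6575   +0.000  +0.035  +0.000  +0.000   -0.094  +0.050  +0.000  +0.014   -0.241  +0.055  -0.228  -0.036


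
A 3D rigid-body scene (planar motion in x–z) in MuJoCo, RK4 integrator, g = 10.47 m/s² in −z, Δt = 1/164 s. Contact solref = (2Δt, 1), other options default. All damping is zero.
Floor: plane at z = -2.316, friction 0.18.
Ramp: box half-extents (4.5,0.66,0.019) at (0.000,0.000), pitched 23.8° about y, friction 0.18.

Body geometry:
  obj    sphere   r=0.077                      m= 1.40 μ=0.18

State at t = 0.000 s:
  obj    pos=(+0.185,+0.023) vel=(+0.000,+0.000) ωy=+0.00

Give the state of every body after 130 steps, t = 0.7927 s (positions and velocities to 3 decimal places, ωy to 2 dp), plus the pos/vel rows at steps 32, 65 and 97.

State at t = 0.7927 s:
  obj    pos=(+1.053,-0.359) vel=(+2.189,-0.966) ωy=+31.06

Key-timestep trajectory:
   step    t(s)  obj.x    obj.z    obj.vx   obj.vz 
     32  0.1951   +0.238  +0.000  +0.539  -0.238
     65  0.3963   +0.402  -0.072  +1.095  -0.483
     97  0.5915   +0.668  -0.190  +1.633  -0.720


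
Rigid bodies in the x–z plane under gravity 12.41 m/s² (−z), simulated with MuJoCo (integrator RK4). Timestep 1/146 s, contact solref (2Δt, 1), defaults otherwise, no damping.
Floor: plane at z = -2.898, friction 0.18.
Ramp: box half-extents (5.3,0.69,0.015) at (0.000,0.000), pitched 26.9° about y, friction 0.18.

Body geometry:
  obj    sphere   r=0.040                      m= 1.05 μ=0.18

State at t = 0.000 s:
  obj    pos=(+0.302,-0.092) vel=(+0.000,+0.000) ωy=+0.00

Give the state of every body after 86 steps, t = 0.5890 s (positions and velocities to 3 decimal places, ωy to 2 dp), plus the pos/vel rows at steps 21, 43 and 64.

State at t = 0.5890 s:
  obj    pos=(+0.923,-0.407) vel=(+2.107,-1.069) ωy=+59.02

Key-timestep trajectory:
   step    t(s)  obj.x    obj.z    obj.vx   obj.vz 
     21  0.1438   +0.339  -0.110  +0.515  -0.261
     43  0.2945   +0.457  -0.170  +1.054  -0.535
     64  0.4384   +0.646  -0.266  +1.568  -0.796


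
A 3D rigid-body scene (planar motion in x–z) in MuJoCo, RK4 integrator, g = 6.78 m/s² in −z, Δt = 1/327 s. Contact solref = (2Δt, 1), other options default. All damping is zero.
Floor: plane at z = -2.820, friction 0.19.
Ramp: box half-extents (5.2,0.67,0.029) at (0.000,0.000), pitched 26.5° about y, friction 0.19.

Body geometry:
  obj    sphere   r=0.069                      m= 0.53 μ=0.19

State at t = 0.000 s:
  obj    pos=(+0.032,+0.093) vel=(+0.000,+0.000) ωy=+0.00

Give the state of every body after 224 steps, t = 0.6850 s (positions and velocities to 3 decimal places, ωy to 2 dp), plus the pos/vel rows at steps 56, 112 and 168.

State at t = 0.6850 s:
  obj    pos=(+0.486,-0.133) vel=(+1.325,-0.661) ωy=+21.45

Key-timestep trajectory:
   step    t(s)  obj.x    obj.z    obj.vx   obj.vz 
     56  0.1713   +0.061  +0.079  +0.331  -0.165
    112  0.3425   +0.146  +0.037  +0.662  -0.330
    168  0.5138   +0.287  -0.034  +0.994  -0.495


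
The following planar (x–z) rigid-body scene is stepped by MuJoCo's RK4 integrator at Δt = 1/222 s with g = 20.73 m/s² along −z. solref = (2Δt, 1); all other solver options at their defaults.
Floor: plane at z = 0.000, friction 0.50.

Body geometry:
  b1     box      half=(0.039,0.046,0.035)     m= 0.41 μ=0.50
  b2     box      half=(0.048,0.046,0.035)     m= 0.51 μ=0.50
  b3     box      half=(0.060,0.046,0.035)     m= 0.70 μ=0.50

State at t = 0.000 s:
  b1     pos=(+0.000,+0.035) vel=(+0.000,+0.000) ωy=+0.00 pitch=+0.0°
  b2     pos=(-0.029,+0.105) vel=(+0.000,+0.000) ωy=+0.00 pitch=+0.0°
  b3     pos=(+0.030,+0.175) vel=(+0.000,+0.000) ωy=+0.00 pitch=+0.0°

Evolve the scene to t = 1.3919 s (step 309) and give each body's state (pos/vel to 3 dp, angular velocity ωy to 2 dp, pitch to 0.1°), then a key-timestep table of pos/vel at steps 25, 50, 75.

State at t = 1.3919 s:
  b1     pos=(-0.002,+0.035) vel=(+0.000,+0.000) ωy=+0.00 pitch=+0.0°
  b2     pos=(-0.030,+0.105) vel=(+0.000,+0.000) ωy=+0.00 pitch=+0.0°
  b3     pos=(+0.074,+0.060) vel=(+0.000,+0.000) ωy=+0.00 pitch=+90.0°

Key-timestep trajectory:
   step    t(s)  b1.x    b1.z    b1.vx   b1.vz   b2.x    b2.z    b2.vx   b2.vz   b3.x    b3.z    b3.vx   b3.vz 
     25  0.1126   +0.000  +0.035  +0.000  +0.000   -0.029  +0.105  -0.001  +0.000   +0.048  +0.162  +0.317  -0.427
     50  0.2252   -0.001  +0.035  +0.000  +0.001   -0.030  +0.105  +0.000  +0.003   +0.090  +0.065  +0.028  +0.176
     75  0.3378   -0.002  +0.035  -0.030  +0.027   -0.030  +0.105  -0.060  +0.002   +0.072  +0.060  -0.045  +0.075


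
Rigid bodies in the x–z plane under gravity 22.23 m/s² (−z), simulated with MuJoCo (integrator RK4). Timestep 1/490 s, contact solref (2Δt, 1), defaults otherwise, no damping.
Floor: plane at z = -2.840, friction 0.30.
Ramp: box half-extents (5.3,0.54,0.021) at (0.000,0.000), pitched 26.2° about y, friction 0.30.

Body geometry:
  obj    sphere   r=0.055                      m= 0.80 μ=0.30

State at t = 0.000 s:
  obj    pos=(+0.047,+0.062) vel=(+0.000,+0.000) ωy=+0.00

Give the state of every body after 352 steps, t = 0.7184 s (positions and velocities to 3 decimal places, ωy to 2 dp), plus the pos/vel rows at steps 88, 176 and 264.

State at t = 0.7184 s:
  obj    pos=(+1.670,-0.737) vel=(+4.519,-2.224) ωy=+91.56

Key-timestep trajectory:
   step    t(s)  obj.x    obj.z    obj.vx   obj.vz 
     88  0.1796   +0.148  +0.012  +1.130  -0.556
    176  0.3592   +0.453  -0.138  +2.259  -1.112
    264  0.5388   +0.960  -0.388  +3.389  -1.668


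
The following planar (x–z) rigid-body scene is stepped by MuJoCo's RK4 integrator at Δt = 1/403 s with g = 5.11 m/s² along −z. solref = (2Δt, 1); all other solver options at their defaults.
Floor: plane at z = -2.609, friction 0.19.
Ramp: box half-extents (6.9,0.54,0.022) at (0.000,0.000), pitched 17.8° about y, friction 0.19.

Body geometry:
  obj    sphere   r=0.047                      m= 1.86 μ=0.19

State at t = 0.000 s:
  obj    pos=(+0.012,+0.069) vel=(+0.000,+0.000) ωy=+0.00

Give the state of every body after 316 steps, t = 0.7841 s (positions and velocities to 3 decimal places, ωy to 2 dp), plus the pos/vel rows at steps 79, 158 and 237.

State at t = 0.7841 s:
  obj    pos=(+0.339,-0.036) vel=(+0.833,-0.267) ωy=+18.61

Key-timestep trajectory:
   step    t(s)  obj.x    obj.z    obj.vx   obj.vz 
     79  0.1960   +0.032  +0.062  +0.208  -0.067
    158  0.3921   +0.094  +0.042  +0.417  -0.134
    237  0.5881   +0.196  +0.010  +0.625  -0.201


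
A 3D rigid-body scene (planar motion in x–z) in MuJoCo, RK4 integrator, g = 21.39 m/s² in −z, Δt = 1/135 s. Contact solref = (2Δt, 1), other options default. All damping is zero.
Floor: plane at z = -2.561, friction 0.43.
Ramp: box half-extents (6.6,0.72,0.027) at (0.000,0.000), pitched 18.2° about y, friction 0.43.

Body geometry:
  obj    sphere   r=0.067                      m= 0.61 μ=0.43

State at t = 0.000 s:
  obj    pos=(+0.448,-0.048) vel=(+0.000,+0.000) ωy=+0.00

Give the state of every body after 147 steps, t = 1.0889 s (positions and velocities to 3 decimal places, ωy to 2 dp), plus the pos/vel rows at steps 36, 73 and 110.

State at t = 1.0889 s:
  obj    pos=(+3.135,-0.932) vel=(+4.935,-1.623) ωy=+77.55

Key-timestep trajectory:
   step    t(s)  obj.x    obj.z    obj.vx   obj.vz 
     36  0.2667   +0.609  -0.101  +1.209  -0.397
     73  0.5407   +1.111  -0.266  +2.451  -0.806
    110  0.8148   +1.953  -0.543  +3.693  -1.214


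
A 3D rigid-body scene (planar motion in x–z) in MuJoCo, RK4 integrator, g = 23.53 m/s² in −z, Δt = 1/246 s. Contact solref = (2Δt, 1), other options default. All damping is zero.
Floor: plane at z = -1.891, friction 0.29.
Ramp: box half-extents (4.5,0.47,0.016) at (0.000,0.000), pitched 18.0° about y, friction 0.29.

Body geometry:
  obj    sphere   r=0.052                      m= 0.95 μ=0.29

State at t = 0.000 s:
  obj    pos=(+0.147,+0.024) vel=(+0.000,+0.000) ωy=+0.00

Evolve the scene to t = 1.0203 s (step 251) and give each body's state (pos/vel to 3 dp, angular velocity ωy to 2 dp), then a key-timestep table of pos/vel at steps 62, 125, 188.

State at t = 1.0203 s:
  obj    pos=(+2.718,-0.812) vel=(+5.040,-1.638) ωy=+101.90

Key-timestep trajectory:
   step    t(s)  obj.x    obj.z    obj.vx   obj.vz 
     62  0.2520   +0.304  -0.027  +1.245  -0.405
    125  0.5081   +0.785  -0.183  +2.510  -0.816
    188  0.7642   +1.589  -0.445  +3.775  -1.227


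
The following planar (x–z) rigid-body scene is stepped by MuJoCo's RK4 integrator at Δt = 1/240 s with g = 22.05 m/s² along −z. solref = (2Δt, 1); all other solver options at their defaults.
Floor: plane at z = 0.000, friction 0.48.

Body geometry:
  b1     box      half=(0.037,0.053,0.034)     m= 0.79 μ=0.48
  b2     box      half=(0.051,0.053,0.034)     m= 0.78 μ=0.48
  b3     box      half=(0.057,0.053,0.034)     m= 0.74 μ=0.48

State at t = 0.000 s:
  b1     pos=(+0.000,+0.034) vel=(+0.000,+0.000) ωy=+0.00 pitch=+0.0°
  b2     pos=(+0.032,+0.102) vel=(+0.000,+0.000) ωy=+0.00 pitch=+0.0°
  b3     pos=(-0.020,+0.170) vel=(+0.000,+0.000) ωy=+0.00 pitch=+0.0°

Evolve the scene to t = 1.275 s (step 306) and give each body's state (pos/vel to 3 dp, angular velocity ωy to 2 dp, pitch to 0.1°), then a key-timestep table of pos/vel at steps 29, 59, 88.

State at t = 1.275 s:
  b1     pos=(+0.001,+0.034) vel=(+0.000,+0.000) ωy=+0.00 pitch=+0.0°
  b2     pos=(+0.032,+0.102) vel=(+0.000,+0.000) ωy=+0.00 pitch=+0.0°
  b3     pos=(-0.084,+0.057) vel=(+0.000,+0.000) ωy=+0.00 pitch=-90.0°

Key-timestep trajectory:
   step    t(s)  b1.x    b1.z    b1.vx   b1.vz   b2.x    b2.z    b2.vx   b2.vz   b3.x    b3.z    b3.vx   b3.vz 
     29  0.1208   +0.000  +0.034  +0.000  +0.000   +0.032  +0.102  +0.000  +0.000   -0.023  +0.170  -0.065  -0.008
     59  0.2458   +0.000  +0.034  +0.000  +0.000   +0.032  +0.102  +0.001  +0.000   -0.047  +0.155  -0.359  -0.520
     88  0.3667   +0.001  +0.034  +0.000  +0.000   +0.032  +0.102  +0.000  +0.000   -0.084  +0.057  +0.166  +0.066


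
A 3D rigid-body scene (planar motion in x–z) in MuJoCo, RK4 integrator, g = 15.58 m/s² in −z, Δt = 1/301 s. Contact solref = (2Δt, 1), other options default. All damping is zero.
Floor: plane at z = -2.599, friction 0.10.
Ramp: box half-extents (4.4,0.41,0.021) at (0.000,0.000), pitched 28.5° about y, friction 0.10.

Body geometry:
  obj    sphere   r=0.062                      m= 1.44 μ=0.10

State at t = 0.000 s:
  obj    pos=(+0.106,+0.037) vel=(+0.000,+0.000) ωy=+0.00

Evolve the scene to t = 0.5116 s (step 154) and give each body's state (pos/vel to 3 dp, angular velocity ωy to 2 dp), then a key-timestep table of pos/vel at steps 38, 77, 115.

State at t = 0.5116 s:
  obj    pos=(+0.804,-0.342) vel=(+2.739,-1.451) ωy=+28.37

Key-timestep trajectory:
   step    t(s)  obj.x    obj.z    obj.vx   obj.vz 
     38  0.1262   +0.148  +0.014  +0.668  -0.377
     77  0.2558   +0.280  -0.058  +1.364  -0.738
    115  0.3821   +0.495  -0.174  +2.044  -1.088


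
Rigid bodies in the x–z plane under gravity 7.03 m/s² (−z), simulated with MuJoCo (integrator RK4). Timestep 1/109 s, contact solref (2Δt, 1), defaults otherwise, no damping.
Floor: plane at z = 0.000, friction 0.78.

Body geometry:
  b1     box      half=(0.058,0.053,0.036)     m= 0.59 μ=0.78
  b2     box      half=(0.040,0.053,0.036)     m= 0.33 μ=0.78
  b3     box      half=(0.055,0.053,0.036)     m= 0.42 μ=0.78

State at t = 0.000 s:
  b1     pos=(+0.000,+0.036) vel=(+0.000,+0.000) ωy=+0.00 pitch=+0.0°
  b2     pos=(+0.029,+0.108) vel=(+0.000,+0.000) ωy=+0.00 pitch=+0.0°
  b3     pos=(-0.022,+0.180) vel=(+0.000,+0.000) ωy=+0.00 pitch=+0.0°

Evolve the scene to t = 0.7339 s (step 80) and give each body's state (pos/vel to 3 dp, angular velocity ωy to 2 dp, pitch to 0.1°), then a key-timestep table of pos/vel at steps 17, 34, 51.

State at t = 0.7339 s:
  b1     pos=(+0.000,+0.036) vel=(+0.000,+0.000) ωy=+0.00 pitch=+0.0°
  b2     pos=(+0.029,+0.108) vel=(+0.000,+0.000) ωy=+0.00 pitch=+0.0°
  b3     pos=(-0.152,+0.036) vel=(+0.000,+0.000) ωy=+0.00 pitch=+180.0°

Key-timestep trajectory:
   step    t(s)  b1.x    b1.z    b1.vx   b1.vz   b2.x    b2.z    b2.vx   b2.vz   b3.x    b3.z    b3.vx   b3.vz 
     17  0.1560   +0.000  +0.036  +0.000  +0.000   +0.029  +0.108  +0.001  +0.000   -0.035  +0.173  -0.172  -0.138
     34  0.3119   +0.000  +0.036  +0.000  +0.001   +0.029  +0.108  +0.000  +0.001   -0.076  +0.126  -0.465  -0.128
     51  0.4679   +0.000  +0.036  +0.000  +0.000   +0.029  +0.108  +0.000  +0.000   -0.151  +0.032  -0.530  -0.652
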